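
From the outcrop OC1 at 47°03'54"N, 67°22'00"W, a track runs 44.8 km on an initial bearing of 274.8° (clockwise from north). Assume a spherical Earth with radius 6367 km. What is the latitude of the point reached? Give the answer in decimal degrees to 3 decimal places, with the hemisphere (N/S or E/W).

OC1: φ = +47.06500°, λ = -67.36667°
δ = d/R = 44.8/6367 = 0.007036 rad
φ₂ = arcsin(sin φ₁ cos δ + cos φ₁ sin δ cos θ)
   = arcsin(0.73213·0.99998 + 0.68117·0.00704·0.08368) = 47.09722°
λ₂ = λ₁ + atan2(sin θ sin δ cos φ₁, cos δ − sin φ₁ sin φ₂) = -67.95680°

47.097°N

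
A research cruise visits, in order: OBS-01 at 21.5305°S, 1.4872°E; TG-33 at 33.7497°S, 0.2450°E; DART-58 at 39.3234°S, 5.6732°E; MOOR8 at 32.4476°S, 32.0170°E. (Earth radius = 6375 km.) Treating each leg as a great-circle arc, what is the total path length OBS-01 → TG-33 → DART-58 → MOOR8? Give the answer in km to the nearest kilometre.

4637 km

OBS-01→TG-33: c = 0.214122 rad, d = 1365.03 km
TG-33→DART-58: c = 0.123467 rad, d = 787.10 km
DART-58→MOOR8: c = 0.389730 rad, d = 2484.53 km
Total = 1365.03 + 787.10 + 2484.53 = 4636.66 km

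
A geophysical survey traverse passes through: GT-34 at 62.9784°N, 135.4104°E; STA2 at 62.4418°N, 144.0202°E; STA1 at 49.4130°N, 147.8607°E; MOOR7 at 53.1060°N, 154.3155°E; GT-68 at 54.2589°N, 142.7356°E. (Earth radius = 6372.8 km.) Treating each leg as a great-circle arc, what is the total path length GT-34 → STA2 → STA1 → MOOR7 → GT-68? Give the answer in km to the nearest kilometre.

GT-34→STA2: c = 0.069477 rad, d = 442.76 km
STA2→STA1: c = 0.230375 rad, d = 1468.13 km
STA1→MOOR7: c = 0.095456 rad, d = 608.32 km
MOOR7→GT-68: c = 0.121236 rad, d = 772.61 km
Total = 442.76 + 1468.13 + 608.32 + 772.61 = 3291.83 km

3292 km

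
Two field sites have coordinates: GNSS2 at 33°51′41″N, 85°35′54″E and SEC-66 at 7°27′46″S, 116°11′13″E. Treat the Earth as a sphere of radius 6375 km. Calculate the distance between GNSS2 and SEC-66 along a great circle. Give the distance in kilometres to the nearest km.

5616 km

GNSS2: φ = +33.86139°, λ = +85.59833°
SEC-66: φ = -7.46278°, λ = +116.18694°
Δφ = -41.3242°,  Δλ = 30.5886°
a = sin²(Δφ/2) + cos φ₁ cos φ₂ sin²(Δλ/2) = 0.181795
c = 2·arcsin(√a) = 0.880961 rad = 50.4753°
d = R·c = 6375 × 0.880961 = 5616.1 km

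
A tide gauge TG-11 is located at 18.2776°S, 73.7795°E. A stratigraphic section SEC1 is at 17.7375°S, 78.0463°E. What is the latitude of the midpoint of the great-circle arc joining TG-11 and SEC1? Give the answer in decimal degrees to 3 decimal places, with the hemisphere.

Bx = cos φ₂ cos Δλ = 0.949822,  By = cos φ₂ sin Δλ = 0.070864
φₘ = atan2(sin φ₁ + sin φ₂, √((cos φ₁ + Bx)² + By²)) = -18.01923°
λₘ = λ₁ + atan2(By, cos φ₁ + Bx) = 75.91617°

18.019°S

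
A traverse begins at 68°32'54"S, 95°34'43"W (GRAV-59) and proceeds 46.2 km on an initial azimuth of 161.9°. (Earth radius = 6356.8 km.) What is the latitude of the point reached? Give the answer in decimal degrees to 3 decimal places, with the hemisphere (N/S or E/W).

GRAV-59: φ = -68.54833°, λ = -95.57861°
δ = d/R = 46.2/6356.8 = 0.007268 rad
φ₂ = arcsin(sin φ₁ cos δ + cos φ₁ sin δ cos θ)
   = arcsin(-0.93073·0.99997 + 0.36572·0.00727·-0.95052) = -68.94376°
λ₂ = λ₁ + atan2(sin θ sin δ cos φ₁, cos δ − sin φ₁ sin φ₂) = -95.21853°

68.944°S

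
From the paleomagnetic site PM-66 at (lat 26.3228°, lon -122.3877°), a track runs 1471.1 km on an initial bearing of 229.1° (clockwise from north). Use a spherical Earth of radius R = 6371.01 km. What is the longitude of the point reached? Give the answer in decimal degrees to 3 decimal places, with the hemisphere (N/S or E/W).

δ = d/R = 1471.1/6371.01 = 0.230905 rad
φ₂ = arcsin(sin φ₁ cos δ + cos φ₁ sin δ cos θ)
   = arcsin(0.44343·0.97346 + 0.89631·0.22886·-0.65474) = 17.29870°
λ₂ = λ₁ + atan2(sin θ sin δ cos φ₁, cos δ − sin φ₁ sin φ₂) = -132.82614°

132.826°W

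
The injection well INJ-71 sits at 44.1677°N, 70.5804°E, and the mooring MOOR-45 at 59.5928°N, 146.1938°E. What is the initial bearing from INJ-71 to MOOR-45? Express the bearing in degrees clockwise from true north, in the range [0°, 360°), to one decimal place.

Δλ = 75.6134°
y = sin Δλ · cos φ₂ = 0.490270
x = cos φ₁ sin φ₂ − sin φ₁ cos φ₂ cos Δλ = 0.531015
θ = atan2(y, x) = 42.7153° → 42.7153° (mod 360°)

42.7°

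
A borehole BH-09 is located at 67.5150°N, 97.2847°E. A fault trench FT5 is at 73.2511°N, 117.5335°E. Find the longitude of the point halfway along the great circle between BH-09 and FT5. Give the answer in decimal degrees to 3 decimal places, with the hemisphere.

105.971°E

Bx = cos φ₂ cos Δλ = 0.270368,  By = cos φ₂ sin Δλ = 0.099738
φₘ = atan2(sin φ₁ + sin φ₂, √((cos φ₁ + Bx)² + By²)) = 70.66006°
λₘ = λ₁ + atan2(By, cos φ₁ + Bx) = 105.97130°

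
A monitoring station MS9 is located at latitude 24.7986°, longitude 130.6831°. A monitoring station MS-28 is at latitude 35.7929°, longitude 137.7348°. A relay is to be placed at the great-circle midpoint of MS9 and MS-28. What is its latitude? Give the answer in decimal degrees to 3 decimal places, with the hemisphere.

Bx = cos φ₂ cos Δλ = 0.805001,  By = cos φ₂ sin Δλ = 0.099579
φₘ = atan2(sin φ₁ + sin φ₂, √((cos φ₁ + Bx)² + By²)) = 30.34291°
λₘ = λ₁ + atan2(By, cos φ₁ + Bx) = 134.01045°

30.343°N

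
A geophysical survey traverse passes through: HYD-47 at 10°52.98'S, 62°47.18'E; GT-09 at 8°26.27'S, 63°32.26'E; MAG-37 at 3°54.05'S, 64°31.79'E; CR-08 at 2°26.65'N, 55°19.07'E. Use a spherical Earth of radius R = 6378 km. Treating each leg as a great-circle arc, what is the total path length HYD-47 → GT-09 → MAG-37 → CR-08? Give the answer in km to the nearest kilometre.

HYD-47: φ = -10.88300°, λ = +62.78633°
GT-09: φ = -8.43783°, λ = +63.53767°
MAG-37: φ = -3.90083°, λ = +64.52983°
CR-08: φ = +2.44417°, λ = +55.31783°
HYD-47→GT-09: c = 0.044591 rad, d = 284.40 km
GT-09→MAG-37: c = 0.081035 rad, d = 516.84 km
MAG-37→CR-08: c = 0.195149 rad, d = 1244.66 km
Total = 284.40 + 516.84 + 1244.66 = 2045.90 km

2046 km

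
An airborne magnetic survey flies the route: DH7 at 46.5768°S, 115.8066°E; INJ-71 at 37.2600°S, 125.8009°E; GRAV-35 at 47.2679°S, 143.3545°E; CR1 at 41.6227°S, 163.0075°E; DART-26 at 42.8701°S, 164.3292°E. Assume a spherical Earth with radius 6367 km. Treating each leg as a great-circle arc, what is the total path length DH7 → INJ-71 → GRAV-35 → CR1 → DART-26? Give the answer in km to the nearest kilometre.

DH7→INJ-71: c = 0.207707 rad, d = 1322.47 km
INJ-71→GRAV-35: c = 0.285093 rad, d = 1815.19 km
GRAV-35→CR1: c = 0.263052 rad, d = 1674.85 km
CR1→DART-26: c = 0.027668 rad, d = 176.16 km
Total = 1322.47 + 1815.19 + 1674.85 + 176.16 = 4988.68 km

4989 km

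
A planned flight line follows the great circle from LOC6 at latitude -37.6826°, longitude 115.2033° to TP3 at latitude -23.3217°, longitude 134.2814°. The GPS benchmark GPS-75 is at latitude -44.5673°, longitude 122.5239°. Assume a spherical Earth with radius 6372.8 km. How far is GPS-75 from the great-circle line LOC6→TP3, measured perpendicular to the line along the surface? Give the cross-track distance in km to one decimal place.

980.2 km

δ₁₃ = central angle LOC6→GPS-75 = 0.153817 rad  (haversine)
θ₁₃ = bearing LOC6→GPS-75 = 143.665°,  θ₁₂ = bearing LOC6→TP3 = 54.110°
dₓₜ = R·arcsin(sin δ₁₃ · sin(θ₁₃ − θ₁₂)) = 6372.8·arcsin(0.15321·sin(89.555°)) = 980.214 km
|dₓₜ| = 980.214 km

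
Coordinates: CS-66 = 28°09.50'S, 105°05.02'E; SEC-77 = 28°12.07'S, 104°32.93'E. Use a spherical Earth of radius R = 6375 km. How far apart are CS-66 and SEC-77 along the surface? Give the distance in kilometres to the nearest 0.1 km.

52.7 km

CS-66: φ = -28.15833°, λ = +105.08367°
SEC-77: φ = -28.20117°, λ = +104.54883°
Δφ = -0.0428°,  Δλ = -0.5348°
a = sin²(Δφ/2) + cos φ₁ cos φ₂ sin²(Δλ/2) = 0.000017
c = 2·arcsin(√a) = 0.008262 rad = 0.4734°
d = R·c = 6375 × 0.008262 = 52.7 km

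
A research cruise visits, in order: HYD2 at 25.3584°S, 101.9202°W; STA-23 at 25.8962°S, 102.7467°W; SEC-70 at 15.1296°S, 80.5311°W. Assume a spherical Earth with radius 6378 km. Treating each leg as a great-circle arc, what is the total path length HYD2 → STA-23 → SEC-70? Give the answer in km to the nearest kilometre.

2704 km

HYD2→STA-23: c = 0.016039 rad, d = 102.30 km
STA-23→SEC-70: c = 0.407959 rad, d = 2601.96 km
Total = 102.30 + 2601.96 = 2704.26 km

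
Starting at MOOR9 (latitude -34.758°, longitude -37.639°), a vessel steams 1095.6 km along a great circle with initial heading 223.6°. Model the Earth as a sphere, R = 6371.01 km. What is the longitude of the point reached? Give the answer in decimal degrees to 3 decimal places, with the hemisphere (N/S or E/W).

δ = d/R = 1095.6/6371.01 = 0.171966 rad
φ₂ = arcsin(sin φ₁ cos δ + cos φ₁ sin δ cos θ)
   = arcsin(-0.57011·0.98525 + 0.82157·0.17112·-0.72417) = -41.56822°
λ₂ = λ₁ + atan2(sin θ sin δ cos φ₁, cos δ − sin φ₁ sin φ₂) = -46.71413°

46.714°W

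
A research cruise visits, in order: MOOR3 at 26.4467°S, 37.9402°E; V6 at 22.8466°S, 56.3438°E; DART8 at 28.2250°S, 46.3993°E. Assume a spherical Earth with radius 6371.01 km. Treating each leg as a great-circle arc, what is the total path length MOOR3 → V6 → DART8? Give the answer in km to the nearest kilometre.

MOOR3→V6: c = 0.298334 rad, d = 1900.69 km
V6→DART8: c = 0.182473 rad, d = 1162.54 km
Total = 1900.69 + 1162.54 = 3063.23 km

3063 km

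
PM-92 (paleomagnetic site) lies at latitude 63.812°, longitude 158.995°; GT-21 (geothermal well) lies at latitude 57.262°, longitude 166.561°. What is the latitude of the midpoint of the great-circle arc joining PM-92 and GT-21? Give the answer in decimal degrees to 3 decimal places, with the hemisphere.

60.590°N

Bx = cos φ₂ cos Δλ = 0.536090,  By = cos φ₂ sin Δλ = 0.071206
φₘ = atan2(sin φ₁ + sin φ₂, √((cos φ₁ + Bx)² + By²)) = 60.58994°
λₘ = λ₁ + atan2(By, cos φ₁ + Bx) = 163.16174°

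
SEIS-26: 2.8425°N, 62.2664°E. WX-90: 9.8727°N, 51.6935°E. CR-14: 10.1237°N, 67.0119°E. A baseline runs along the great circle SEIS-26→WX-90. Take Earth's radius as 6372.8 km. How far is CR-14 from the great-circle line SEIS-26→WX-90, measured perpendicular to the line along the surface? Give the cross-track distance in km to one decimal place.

δ₁₃ = central angle SEIS-26→CR-14 = 0.151369 rad  (haversine)
θ₁₃ = bearing SEIS-26→CR-14 = 32.690°,  θ₁₂ = bearing SEIS-26→WX-90 = 304.280°
dₓₜ = R·arcsin(sin δ₁₃ · sin(θ₁₃ − θ₁₂)) = 6372.8·arcsin(0.15079·sin(-271.590°)) = 964.268 km
|dₓₜ| = 964.268 km

964.3 km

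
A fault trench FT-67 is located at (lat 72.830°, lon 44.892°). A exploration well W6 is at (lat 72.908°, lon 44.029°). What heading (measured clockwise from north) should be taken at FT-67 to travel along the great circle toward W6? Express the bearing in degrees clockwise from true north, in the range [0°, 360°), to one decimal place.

287.5°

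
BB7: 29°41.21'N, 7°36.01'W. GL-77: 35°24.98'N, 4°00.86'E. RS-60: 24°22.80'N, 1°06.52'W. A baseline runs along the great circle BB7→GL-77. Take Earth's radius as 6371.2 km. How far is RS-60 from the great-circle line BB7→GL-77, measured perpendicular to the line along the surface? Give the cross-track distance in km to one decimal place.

840.1 km

BB7: φ = +29.68683°, λ = -7.60017°
GL-77: φ = +35.41633°, λ = +4.01433°
RS-60: φ = +24.38000°, λ = -1.10867°
δ₁₃ = central angle BB7→RS-60 = 0.136924 rad  (haversine)
θ₁₃ = bearing BB7→RS-60 = 131.026°,  θ₁₂ = bearing BB7→GL-77 = 56.622°
dₓₜ = R·arcsin(sin δ₁₃ · sin(θ₁₃ − θ₁₂)) = 6371.2·arcsin(0.13650·sin(74.404°)) = 840.063 km
|dₓₜ| = 840.063 km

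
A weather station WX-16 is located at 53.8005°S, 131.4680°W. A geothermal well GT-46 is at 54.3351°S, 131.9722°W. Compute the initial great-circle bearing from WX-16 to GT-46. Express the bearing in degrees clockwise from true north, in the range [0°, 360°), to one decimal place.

208.8°

Δλ = -0.5042°
y = sin Δλ · cos φ₂ = -0.005131
x = cos φ₁ sin φ₂ − sin φ₁ cos φ₂ cos Δλ = -0.009349
θ = atan2(y, x) = -151.2412° → 208.7588° (mod 360°)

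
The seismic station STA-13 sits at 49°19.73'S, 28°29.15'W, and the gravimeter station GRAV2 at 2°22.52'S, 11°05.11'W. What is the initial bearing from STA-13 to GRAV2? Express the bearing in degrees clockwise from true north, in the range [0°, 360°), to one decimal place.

STA-13: φ = -49.32883°, λ = -28.48583°
GRAV2: φ = -2.37533°, λ = -11.08517°
Δλ = 17.4007°
y = sin Δλ · cos φ₂ = 0.298795
x = cos φ₁ sin φ₂ − sin φ₁ cos φ₂ cos Δλ = 0.696120
θ = atan2(y, x) = 23.2304° → 23.2304° (mod 360°)

23.2°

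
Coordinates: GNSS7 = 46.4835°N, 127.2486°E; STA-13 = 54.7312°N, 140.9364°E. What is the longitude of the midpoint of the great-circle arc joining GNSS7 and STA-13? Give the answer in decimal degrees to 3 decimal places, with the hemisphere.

Bx = cos φ₂ cos Δλ = 0.561014,  By = cos φ₂ sin Δλ = 0.136634
φₘ = atan2(sin φ₁ + sin φ₂, √((cos φ₁ + Bx)² + By²)) = 50.80660°
λₘ = λ₁ + atan2(By, cos φ₁ + Bx) = 133.48877°

133.489°E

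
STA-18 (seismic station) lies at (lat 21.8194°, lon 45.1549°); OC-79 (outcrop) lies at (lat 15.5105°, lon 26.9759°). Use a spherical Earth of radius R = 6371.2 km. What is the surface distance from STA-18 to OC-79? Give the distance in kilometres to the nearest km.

Δφ = -6.3089°,  Δλ = -18.1790°
a = sin²(Δφ/2) + cos φ₁ cos φ₂ sin²(Δλ/2) = 0.025353
c = 2·arcsin(√a) = 0.319815 rad = 18.3240°
d = R·c = 6371.2 × 0.319815 = 2037.6 km

2038 km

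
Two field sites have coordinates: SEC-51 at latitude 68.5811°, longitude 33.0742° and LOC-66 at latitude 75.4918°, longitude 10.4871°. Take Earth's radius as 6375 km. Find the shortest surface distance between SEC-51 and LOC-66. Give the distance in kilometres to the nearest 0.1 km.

1078.7 km

Δφ = 6.9107°,  Δλ = -22.5871°
a = sin²(Δφ/2) + cos φ₁ cos φ₂ sin²(Δλ/2) = 0.007141
c = 2·arcsin(√a) = 0.169213 rad = 9.6952°
d = R·c = 6375 × 0.169213 = 1078.7 km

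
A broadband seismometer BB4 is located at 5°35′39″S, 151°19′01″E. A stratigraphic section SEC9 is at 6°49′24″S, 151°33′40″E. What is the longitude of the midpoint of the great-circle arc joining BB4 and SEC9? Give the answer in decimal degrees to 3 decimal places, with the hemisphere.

BB4: φ = -5.59417°, λ = +151.31694°
SEC9: φ = -6.82333°, λ = +151.56111°
Bx = cos φ₂ cos Δλ = 0.992908,  By = cos φ₂ sin Δλ = 0.004231
φₘ = atan2(sin φ₁ + sin φ₂, √((cos φ₁ + Bx)² + By²)) = -6.20876°
λₘ = λ₁ + atan2(By, cos φ₁ + Bx) = 151.43889°

151.439°E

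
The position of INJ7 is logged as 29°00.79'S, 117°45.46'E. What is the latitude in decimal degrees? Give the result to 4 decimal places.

29.0132°S

29° + 0.79′/60 = 29 + 0.01317 = 29.0132°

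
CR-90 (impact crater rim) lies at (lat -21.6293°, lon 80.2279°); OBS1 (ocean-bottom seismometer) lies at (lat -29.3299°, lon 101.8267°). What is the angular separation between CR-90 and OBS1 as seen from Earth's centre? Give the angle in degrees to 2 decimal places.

20.92°

Δφ = -7.7006°,  Δλ = 21.5988°
a = sin²(Δφ/2) + cos φ₁ cos φ₂ sin²(Δλ/2) = 0.032962
c = 2·arcsin(√a) = 0.365131 rad = 20.9205°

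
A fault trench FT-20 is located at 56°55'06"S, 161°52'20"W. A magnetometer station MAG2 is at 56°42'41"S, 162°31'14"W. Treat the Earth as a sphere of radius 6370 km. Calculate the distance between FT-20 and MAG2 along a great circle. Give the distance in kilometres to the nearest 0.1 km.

45.7 km

FT-20: φ = -56.91833°, λ = -161.87222°
MAG2: φ = -56.71139°, λ = -162.52056°
Δφ = 0.2069°,  Δλ = -0.6483°
a = sin²(Δφ/2) + cos φ₁ cos φ₂ sin²(Δλ/2) = 0.000013
c = 2·arcsin(√a) = 0.007170 rad = 0.4108°
d = R·c = 6370 × 0.007170 = 45.7 km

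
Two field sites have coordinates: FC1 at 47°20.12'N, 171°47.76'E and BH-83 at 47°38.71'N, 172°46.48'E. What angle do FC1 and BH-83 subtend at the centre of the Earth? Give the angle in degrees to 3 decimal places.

FC1: φ = +47.33533°, λ = +171.79600°
BH-83: φ = +47.64517°, λ = +172.77467°
Δφ = 0.3098°,  Δλ = 0.9787°
a = sin²(Δφ/2) + cos φ₁ cos φ₂ sin²(Δλ/2) = 0.000041
c = 2·arcsin(√a) = 0.012746 rad = 0.7303°

0.730°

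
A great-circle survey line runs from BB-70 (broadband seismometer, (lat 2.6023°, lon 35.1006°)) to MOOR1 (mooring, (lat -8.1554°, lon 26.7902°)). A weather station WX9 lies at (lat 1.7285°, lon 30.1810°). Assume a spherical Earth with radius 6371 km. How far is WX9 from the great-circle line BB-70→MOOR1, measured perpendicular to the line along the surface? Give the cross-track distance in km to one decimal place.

374.7 km

δ₁₃ = central angle BB-70→WX9 = 0.087146 rad  (haversine)
θ₁₃ = bearing BB-70→WX9 = 260.020°,  θ₁₂ = bearing BB-70→MOOR1 = 217.541°
dₓₜ = R·arcsin(sin δ₁₃ · sin(θ₁₃ − θ₁₂)) = 6371·arcsin(0.08704·sin(42.480°)) = 374.689 km
|dₓₜ| = 374.689 km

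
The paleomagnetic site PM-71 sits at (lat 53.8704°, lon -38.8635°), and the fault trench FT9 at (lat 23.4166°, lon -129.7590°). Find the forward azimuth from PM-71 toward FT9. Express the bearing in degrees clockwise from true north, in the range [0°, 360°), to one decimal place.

285.0°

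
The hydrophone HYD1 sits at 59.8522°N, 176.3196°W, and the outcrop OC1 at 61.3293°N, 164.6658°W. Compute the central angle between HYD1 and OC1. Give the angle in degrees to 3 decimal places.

5.901°

Δφ = 1.4771°,  Δλ = 11.6538°
a = sin²(Δφ/2) + cos φ₁ cos φ₂ sin²(Δλ/2) = 0.002650
c = 2·arcsin(√a) = 0.102996 rad = 5.9012°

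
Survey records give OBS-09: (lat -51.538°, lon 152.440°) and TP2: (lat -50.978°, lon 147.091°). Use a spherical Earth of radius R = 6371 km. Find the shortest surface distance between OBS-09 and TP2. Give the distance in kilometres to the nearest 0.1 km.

377.3 km

Δφ = 0.5600°,  Δλ = -5.3490°
a = sin²(Δφ/2) + cos φ₁ cos φ₂ sin²(Δλ/2) = 0.000877
c = 2·arcsin(√a) = 0.059222 rad = 3.3932°
d = R·c = 6371 × 0.059222 = 377.3 km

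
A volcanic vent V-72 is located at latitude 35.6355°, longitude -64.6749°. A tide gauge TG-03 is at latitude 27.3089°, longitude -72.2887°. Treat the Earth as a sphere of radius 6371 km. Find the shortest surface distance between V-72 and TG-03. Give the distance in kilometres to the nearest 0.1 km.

Δφ = -8.3266°,  Δλ = -7.6138°
a = sin²(Δφ/2) + cos φ₁ cos φ₂ sin²(Δλ/2) = 0.008454
c = 2·arcsin(√a) = 0.184152 rad = 10.5511°
d = R·c = 6371 × 0.184152 = 1173.2 km

1173.2 km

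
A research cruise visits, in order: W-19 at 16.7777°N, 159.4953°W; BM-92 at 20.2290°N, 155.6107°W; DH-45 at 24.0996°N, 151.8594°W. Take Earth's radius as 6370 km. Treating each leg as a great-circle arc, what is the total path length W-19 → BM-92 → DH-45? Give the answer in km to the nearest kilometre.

1139 km

W-19→BM-92: c = 0.088093 rad, d = 561.15 km
BM-92→DH-45: c = 0.090763 rad, d = 578.16 km
Total = 561.15 + 578.16 = 1139.31 km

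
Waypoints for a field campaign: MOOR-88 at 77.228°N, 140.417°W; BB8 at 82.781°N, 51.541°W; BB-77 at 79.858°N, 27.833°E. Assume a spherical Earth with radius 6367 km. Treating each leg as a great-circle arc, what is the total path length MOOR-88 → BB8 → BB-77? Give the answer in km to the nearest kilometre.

MOOR-88→BB8: c = 0.253376 rad, d = 1613.24 km
BB8→BB-77: c = 0.197034 rad, d = 1254.51 km
Total = 1613.24 + 1254.51 = 2867.76 km

2868 km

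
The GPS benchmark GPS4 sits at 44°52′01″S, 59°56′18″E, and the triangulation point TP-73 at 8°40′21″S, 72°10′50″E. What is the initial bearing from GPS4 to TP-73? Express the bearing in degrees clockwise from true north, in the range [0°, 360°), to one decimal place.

GPS4: φ = -44.86694°, λ = +59.93833°
TP-73: φ = -8.67250°, λ = +72.18056°
Δλ = 12.2422°
y = sin Δλ · cos φ₂ = 0.209621
x = cos φ₁ sin φ₂ − sin φ₁ cos φ₂ cos Δλ = 0.574669
θ = atan2(y, x) = 20.0403° → 20.0403° (mod 360°)

20.0°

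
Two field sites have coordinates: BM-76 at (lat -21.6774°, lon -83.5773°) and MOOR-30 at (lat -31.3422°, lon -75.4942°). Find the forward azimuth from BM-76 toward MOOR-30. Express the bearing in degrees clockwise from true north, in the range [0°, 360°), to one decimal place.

Δλ = 8.0831°
y = sin Δλ · cos φ₂ = 0.120091
x = cos φ₁ sin φ₂ − sin φ₁ cos φ₂ cos Δλ = -0.171018
θ = atan2(y, x) = 144.9230° → 144.9230° (mod 360°)

144.9°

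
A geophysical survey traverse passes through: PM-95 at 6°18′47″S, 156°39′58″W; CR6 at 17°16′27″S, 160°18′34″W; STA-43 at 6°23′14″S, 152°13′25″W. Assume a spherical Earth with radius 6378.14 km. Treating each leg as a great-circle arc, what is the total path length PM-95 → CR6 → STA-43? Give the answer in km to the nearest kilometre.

2780 km

PM-95: φ = -6.31306°, λ = -156.66611°
CR6: φ = -17.27417°, λ = -160.30944°
STA-43: φ = -6.38722°, λ = -152.22361°
PM-95→CR6: c = 0.201146 rad, d = 1282.94 km
CR6→STA-43: c = 0.234771 rad, d = 1497.40 km
Total = 1282.94 + 1497.40 = 2780.34 km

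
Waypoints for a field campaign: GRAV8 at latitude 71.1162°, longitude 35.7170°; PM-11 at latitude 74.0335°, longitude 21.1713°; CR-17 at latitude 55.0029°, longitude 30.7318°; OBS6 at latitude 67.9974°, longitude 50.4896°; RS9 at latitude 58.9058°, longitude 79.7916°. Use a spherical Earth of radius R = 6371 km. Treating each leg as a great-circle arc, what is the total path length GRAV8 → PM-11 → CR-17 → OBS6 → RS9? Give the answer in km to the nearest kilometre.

6253 km

GRAV8→PM-11: c = 0.091131 rad, d = 580.59 km
PM-11→CR-17: c = 0.338803 rad, d = 2158.51 km
CR-17→OBS6: c = 0.277505 rad, d = 1767.98 km
OBS6→RS9: c = 0.274057 rad, d = 1746.02 km
Total = 580.59 + 2158.51 + 1767.98 + 1746.02 = 6253.10 km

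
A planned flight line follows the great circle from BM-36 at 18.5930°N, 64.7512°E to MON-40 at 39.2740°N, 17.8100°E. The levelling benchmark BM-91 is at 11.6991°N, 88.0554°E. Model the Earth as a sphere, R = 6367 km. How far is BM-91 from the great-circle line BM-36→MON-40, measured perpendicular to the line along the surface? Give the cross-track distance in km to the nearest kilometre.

1022 km

δ₁₃ = central angle BM-36→BM-91 = 0.410173 rad  (haversine)
θ₁₃ = bearing BM-36→BM-91 = 103.717°,  θ₁₂ = bearing BM-36→MON-40 = 307.337°
dₓₜ = R·arcsin(sin δ₁₃ · sin(θ₁₃ − θ₁₂)) = 6367·arcsin(0.39877·sin(-203.620°)) = 1021.671 km
|dₓₜ| = 1021.671 km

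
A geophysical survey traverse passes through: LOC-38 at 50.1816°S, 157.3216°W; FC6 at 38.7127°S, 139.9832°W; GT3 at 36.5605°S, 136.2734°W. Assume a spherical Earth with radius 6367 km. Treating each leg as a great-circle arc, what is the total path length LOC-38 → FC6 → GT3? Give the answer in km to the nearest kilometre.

2271 km

LOC-38→FC6: c = 0.293184 rad, d = 1866.70 km
FC6→GT3: c = 0.063552 rad, d = 404.63 km
Total = 1866.70 + 404.63 = 2271.33 km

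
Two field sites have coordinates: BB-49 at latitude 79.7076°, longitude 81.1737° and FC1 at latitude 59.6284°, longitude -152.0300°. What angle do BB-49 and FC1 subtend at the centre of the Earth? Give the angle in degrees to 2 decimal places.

Δφ = -20.0792°,  Δλ = 126.7963°
a = sin²(Δφ/2) + cos φ₁ cos φ₂ sin²(Δλ/2) = 0.102614
c = 2·arcsin(√a) = 0.652165 rad = 37.3663°

37.37°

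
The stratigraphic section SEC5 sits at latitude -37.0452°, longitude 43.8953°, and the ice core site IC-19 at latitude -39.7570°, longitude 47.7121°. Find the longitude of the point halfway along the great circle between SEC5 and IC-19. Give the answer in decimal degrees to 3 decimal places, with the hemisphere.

45.768°E

Bx = cos φ₂ cos Δλ = 0.767059,  By = cos φ₂ sin Δλ = 0.051174
φₘ = atan2(sin φ₁ + sin φ₂, √((cos φ₁ + Bx)² + By²)) = -38.41657°
λₘ = λ₁ + atan2(By, cos φ₁ + Bx) = 45.76788°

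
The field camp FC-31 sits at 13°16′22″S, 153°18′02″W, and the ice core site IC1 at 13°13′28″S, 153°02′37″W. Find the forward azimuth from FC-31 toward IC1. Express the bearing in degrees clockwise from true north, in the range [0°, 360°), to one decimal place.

79.1°

FC-31: φ = -13.27278°, λ = -153.30056°
IC1: φ = -13.22444°, λ = -153.04361°
Δλ = 0.2569°
y = sin Δλ · cos φ₂ = 0.004366
x = cos φ₁ sin φ₂ − sin φ₁ cos φ₂ cos Δλ = 0.000841
θ = atan2(y, x) = 79.0918° → 79.0918° (mod 360°)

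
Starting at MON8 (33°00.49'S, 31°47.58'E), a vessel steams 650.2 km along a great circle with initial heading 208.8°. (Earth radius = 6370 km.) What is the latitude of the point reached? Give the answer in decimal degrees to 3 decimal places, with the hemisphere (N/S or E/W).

MON8: φ = -33.00817°, λ = +31.79300°
δ = d/R = 650.2/6370 = 0.102072 rad
φ₂ = arcsin(sin φ₁ cos δ + cos φ₁ sin δ cos θ)
   = arcsin(-0.54476·0.99480 + 0.83859·0.10190·-0.87631) = -38.08299°
λ₂ = λ₁ + atan2(sin θ sin δ cos φ₁, cos δ − sin φ₁ sin φ₂) = 28.21745°

38.083°S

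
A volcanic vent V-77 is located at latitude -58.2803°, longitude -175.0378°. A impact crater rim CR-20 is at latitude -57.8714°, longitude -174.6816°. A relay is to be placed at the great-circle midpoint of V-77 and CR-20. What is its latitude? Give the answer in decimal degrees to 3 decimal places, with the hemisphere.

Bx = cos φ₂ cos Δλ = 0.531811,  By = cos φ₂ sin Δλ = 0.003306
φₘ = atan2(sin φ₁ + sin φ₂, √((cos φ₁ + Bx)² + By²)) = -58.07597°
λₘ = λ₁ + atan2(By, cos φ₁ + Bx) = -174.85868°

58.076°S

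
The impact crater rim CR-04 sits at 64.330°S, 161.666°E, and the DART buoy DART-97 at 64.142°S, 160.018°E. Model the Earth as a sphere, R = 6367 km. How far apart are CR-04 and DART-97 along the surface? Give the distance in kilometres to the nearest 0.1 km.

82.3 km

Δφ = 0.1880°,  Δλ = -1.6480°
a = sin²(Δφ/2) + cos φ₁ cos φ₂ sin²(Δλ/2) = 0.000042
c = 2·arcsin(√a) = 0.012925 rad = 0.7406°
d = R·c = 6367 × 0.012925 = 82.3 km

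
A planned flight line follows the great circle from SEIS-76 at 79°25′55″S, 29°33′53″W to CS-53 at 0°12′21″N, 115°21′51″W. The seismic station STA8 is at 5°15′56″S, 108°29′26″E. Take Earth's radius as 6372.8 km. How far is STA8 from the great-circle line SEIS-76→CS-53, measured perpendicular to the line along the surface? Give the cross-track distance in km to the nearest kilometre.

4893 km

SEIS-76: φ = -79.43194°, λ = -29.56472°
CS-53: φ = +0.20583°, λ = -115.36417°
STA8: φ = -5.26556°, λ = +108.49056°
δ₁₃ = central angle SEIS-76→STA8 = 1.616435 rad  (haversine)
θ₁₃ = bearing SEIS-76→STA8 = 138.219°,  θ₁₂ = bearing SEIS-76→CS-53 = 274.167°
dₓₜ = R·arcsin(sin δ₁₃ · sin(θ₁₃ − θ₁₂)) = 6372.8·arcsin(0.99896·sin(-135.948°)) = -4893.293 km
|dₓₜ| = 4893.293 km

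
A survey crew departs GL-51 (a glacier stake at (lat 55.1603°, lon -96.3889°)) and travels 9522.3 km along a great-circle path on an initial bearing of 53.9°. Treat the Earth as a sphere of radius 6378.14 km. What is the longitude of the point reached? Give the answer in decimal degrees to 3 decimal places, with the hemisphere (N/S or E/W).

22.129°E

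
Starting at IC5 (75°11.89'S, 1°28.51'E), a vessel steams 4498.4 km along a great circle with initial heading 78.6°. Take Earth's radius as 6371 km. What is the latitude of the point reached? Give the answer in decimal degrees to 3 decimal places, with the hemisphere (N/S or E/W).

44.660°S

IC5: φ = -75.19817°, λ = +1.47517°
δ = d/R = 4498.4/6371 = 0.706074 rad
φ₂ = arcsin(sin φ₁ cos δ + cos φ₁ sin δ cos θ)
   = arcsin(-0.96682·0.76091 + 0.25548·0.64885·0.19766) = -44.66006°
λ₂ = λ₁ + atan2(sin θ sin δ cos φ₁, cos δ − sin φ₁ sin φ₂) = 64.88382°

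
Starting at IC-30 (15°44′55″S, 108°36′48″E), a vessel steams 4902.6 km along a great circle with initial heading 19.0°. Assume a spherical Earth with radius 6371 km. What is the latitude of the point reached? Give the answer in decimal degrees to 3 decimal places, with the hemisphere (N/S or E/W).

IC-30: φ = -15.74861°, λ = +108.61333°
δ = d/R = 4902.6/6371 = 0.769518 rad
φ₂ = arcsin(sin φ₁ cos δ + cos φ₁ sin δ cos θ)
   = arcsin(-0.27142·0.71825 + 0.96246·0.69579·0.94552) = 25.99175°
λ₂ = λ₁ + atan2(sin θ sin δ cos φ₁, cos δ − sin φ₁ sin φ₂) = 123.21020°

25.992°N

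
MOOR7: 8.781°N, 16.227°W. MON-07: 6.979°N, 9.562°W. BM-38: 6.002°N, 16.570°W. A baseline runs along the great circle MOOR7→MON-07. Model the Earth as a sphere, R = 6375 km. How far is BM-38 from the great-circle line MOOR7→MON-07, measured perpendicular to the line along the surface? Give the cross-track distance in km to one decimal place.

308.6 km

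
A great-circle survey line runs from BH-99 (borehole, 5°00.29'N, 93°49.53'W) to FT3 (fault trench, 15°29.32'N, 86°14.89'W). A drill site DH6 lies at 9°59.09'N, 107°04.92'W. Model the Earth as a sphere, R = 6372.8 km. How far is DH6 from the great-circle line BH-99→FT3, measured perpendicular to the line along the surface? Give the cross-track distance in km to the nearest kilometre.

1520 km

BH-99: φ = +5.00483°, λ = -93.82550°
FT3: φ = +15.48867°, λ = -86.24817°
DH6: φ = +9.98483°, λ = -107.08200°
δ₁₃ = central angle BH-99→DH6 = 0.245228 rad  (haversine)
θ₁₃ = bearing BH-99→DH6 = 291.530°,  θ₁₂ = bearing BH-99→FT3 = 34.821°
dₓₜ = R·arcsin(sin δ₁₃ · sin(θ₁₃ − θ₁₂)) = 6372.8·arcsin(0.24278·sin(256.709°)) = -1520.105 km
|dₓₜ| = 1520.105 km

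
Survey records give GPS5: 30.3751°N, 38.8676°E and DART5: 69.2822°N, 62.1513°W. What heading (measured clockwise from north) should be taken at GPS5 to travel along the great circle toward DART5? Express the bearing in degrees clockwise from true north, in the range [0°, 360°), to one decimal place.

337.6°

Δλ = -101.0189°
y = sin Δλ · cos φ₂ = -0.347243
x = cos φ₁ sin φ₂ − sin φ₁ cos φ₂ cos Δλ = 0.841135
θ = atan2(y, x) = -22.4322° → 337.5678° (mod 360°)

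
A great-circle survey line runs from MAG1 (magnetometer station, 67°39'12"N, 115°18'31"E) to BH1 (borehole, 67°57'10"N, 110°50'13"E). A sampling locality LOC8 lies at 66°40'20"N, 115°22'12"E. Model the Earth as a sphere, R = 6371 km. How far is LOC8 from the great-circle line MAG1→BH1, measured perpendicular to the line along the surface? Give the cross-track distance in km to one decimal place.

106.1 km

MAG1: φ = +67.65333°, λ = +115.30861°
BH1: φ = +67.95278°, λ = +110.83694°
LOC8: φ = +66.67222°, λ = +115.37000°
δ₁₃ = central angle MAG1→LOC8 = 0.017129 rad  (haversine)
θ₁₃ = bearing MAG1→LOC8 = 178.581°,  θ₁₂ = bearing MAG1→BH1 = 282.117°
dₓₜ = R·arcsin(sin δ₁₃ · sin(θ₁₃ − θ₁₂)) = 6371·arcsin(0.01713·sin(-103.536°)) = -106.095 km
|dₓₜ| = 106.095 km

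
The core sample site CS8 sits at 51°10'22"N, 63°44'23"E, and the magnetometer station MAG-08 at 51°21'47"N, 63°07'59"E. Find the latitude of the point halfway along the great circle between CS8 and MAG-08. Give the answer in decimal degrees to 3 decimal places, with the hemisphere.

51.268°N

CS8: φ = +51.17278°, λ = +63.73972°
MAG-08: φ = +51.36306°, λ = +63.13306°
Bx = cos φ₂ cos Δλ = 0.624348,  By = cos φ₂ sin Δλ = -0.006611
φₘ = atan2(sin φ₁ + sin φ₂, √((cos φ₁ + Bx)² + By²)) = 51.26831°
λₘ = λ₁ + atan2(By, cos φ₁ + Bx) = 63.43702°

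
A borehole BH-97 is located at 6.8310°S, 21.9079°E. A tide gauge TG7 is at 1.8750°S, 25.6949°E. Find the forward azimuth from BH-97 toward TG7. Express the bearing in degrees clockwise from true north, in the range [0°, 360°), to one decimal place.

Δλ = 3.7870°
y = sin Δλ · cos φ₂ = 0.066012
x = cos φ₁ sin φ₂ − sin φ₁ cos φ₂ cos Δλ = 0.086131
θ = atan2(y, x) = 37.4671° → 37.4671° (mod 360°)

37.5°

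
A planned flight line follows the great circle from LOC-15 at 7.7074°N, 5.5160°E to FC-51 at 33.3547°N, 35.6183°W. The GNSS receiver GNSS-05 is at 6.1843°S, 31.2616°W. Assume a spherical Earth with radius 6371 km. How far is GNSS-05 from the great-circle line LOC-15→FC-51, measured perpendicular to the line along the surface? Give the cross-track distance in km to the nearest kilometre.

δ₁₃ = central angle LOC-15→GNSS-05 = 0.684615 rad  (haversine)
θ₁₃ = bearing LOC-15→GNSS-05 = 250.264°,  θ₁₂ = bearing LOC-15→FC-51 = 309.964°
dₓₜ = R·arcsin(sin δ₁₃ · sin(θ₁₃ − θ₁₂)) = 6371·arcsin(0.63237·sin(-59.701°)) = -3679.737 km
|dₓₜ| = 3679.737 km

3680 km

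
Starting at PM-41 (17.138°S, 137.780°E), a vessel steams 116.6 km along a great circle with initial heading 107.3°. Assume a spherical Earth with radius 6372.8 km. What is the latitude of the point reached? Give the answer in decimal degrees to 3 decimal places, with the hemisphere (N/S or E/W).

δ = d/R = 116.6/6372.8 = 0.018297 rad
φ₂ = arcsin(sin φ₁ cos δ + cos φ₁ sin δ cos θ)
   = arcsin(-0.29467·0.99983 + 0.95560·0.01830·-0.29737) = -17.44703°
λ₂ = λ₁ + atan2(sin θ sin δ cos φ₁, cos δ − sin φ₁ sin φ₂) = 138.82915°

17.447°S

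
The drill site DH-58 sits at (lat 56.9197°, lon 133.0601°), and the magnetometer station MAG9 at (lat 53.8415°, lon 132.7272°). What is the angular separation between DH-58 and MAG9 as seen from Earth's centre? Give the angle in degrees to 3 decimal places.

3.084°

Δφ = -3.0782°,  Δλ = -0.3329°
a = sin²(Δφ/2) + cos φ₁ cos φ₂ sin²(Δλ/2) = 0.000724
c = 2·arcsin(√a) = 0.053826 rad = 3.0840°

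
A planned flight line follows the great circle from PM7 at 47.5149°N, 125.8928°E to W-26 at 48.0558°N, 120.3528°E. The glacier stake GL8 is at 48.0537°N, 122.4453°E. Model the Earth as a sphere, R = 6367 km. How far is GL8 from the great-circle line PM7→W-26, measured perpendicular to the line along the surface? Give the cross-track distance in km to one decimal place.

δ₁₃ = central angle PM7→GL8 = 0.041505 rad  (haversine)
θ₁₃ = bearing PM7→GL8 = 284.367°,  θ₁₂ = bearing PM7→W-26 = 280.314°
dₓₜ = R·arcsin(sin δ₁₃ · sin(θ₁₃ − θ₁₂)) = 6367·arcsin(0.04149·sin(4.053°)) = 18.674 km
|dₓₜ| = 18.674 km

18.7 km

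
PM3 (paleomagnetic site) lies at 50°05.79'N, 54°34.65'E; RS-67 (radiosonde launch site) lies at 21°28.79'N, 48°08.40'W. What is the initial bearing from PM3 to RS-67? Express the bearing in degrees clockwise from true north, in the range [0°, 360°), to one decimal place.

293.4°

PM3: φ = +50.09650°, λ = +54.57750°
RS-67: φ = +21.47983°, λ = -48.14000°
Δλ = -102.7175°
y = sin Δλ · cos φ₂ = -0.907718
x = cos φ₁ sin φ₂ − sin φ₁ cos φ₂ cos Δλ = 0.392048
θ = atan2(y, x) = -66.6402° → 293.3598° (mod 360°)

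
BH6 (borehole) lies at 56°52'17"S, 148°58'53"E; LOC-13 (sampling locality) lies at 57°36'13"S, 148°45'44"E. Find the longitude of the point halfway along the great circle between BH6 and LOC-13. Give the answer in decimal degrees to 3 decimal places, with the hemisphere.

148.873°E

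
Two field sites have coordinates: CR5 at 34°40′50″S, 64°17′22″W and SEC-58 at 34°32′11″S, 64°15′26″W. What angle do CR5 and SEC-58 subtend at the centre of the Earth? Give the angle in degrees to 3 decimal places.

0.147°

CR5: φ = -34.68056°, λ = -64.28944°
SEC-58: φ = -34.53639°, λ = -64.25722°
Δφ = 0.1442°,  Δλ = 0.0322°
a = sin²(Δφ/2) + cos φ₁ cos φ₂ sin²(Δλ/2) = 0.000002
c = 2·arcsin(√a) = 0.002558 rad = 0.1466°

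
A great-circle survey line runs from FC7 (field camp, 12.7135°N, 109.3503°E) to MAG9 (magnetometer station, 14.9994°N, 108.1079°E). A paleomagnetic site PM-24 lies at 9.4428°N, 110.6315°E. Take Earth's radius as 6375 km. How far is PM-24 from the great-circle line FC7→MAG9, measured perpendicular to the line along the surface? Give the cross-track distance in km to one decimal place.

44.2 km

δ₁₃ = central angle FC7→PM-24 = 0.061156 rad  (haversine)
θ₁₃ = bearing FC7→PM-24 = 158.846°,  θ₁₂ = bearing FC7→MAG9 = 332.326°
dₓₜ = R·arcsin(sin δ₁₃ · sin(θ₁₃ − θ₁₂)) = 6375·arcsin(0.06112·sin(-173.481°)) = -44.239 km
|dₓₜ| = 44.239 km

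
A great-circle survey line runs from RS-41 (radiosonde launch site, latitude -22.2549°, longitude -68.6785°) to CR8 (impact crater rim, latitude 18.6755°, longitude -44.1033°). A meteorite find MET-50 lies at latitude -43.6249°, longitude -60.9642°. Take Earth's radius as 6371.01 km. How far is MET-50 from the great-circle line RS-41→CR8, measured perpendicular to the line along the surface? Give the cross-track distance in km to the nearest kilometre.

δ₁₃ = central angle RS-41→MET-50 = 0.389277 rad  (haversine)
θ₁₃ = bearing RS-41→MET-50 = 165.165°,  θ₁₂ = bearing RS-41→CR8 = 32.324°
dₓₜ = R·arcsin(sin δ₁₃ · sin(θ₁₃ − θ₁₂)) = 6371.01·arcsin(0.37952·sin(132.841°)) = 1796.647 km
|dₓₜ| = 1796.647 km

1797 km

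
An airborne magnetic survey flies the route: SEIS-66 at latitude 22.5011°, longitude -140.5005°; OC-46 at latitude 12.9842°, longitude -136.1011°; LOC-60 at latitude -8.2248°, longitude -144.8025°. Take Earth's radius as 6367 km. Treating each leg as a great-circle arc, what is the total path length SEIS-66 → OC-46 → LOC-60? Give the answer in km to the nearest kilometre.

3700 km

SEIS-66→OC-46: c = 0.181443 rad, d = 1155.25 km
OC-46→LOC-60: c = 0.399728 rad, d = 2545.07 km
Total = 1155.25 + 2545.07 = 3700.32 km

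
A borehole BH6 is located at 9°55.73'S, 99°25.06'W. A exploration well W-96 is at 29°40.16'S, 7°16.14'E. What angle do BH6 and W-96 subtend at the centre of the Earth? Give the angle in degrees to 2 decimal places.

BH6: φ = -9.92883°, λ = -99.41767°
W-96: φ = -29.66933°, λ = +7.26900°
Δφ = -19.7405°,  Δλ = 106.6867°
a = sin²(Δφ/2) + cos φ₁ cos φ₂ sin²(Δλ/2) = 0.580203
c = 2·arcsin(√a) = 1.731899 rad = 99.2305°

99.23°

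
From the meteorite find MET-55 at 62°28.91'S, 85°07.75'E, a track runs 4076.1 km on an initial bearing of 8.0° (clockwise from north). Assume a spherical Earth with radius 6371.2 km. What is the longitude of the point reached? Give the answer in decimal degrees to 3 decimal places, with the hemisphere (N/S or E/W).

90.433°E

MET-55: φ = -62.48183°, λ = +85.12917°
δ = d/R = 4076.1/6371.2 = 0.639770 rad
φ₂ = arcsin(sin φ₁ cos δ + cos φ₁ sin δ cos θ)
   = arcsin(-0.88686·0.80223 + 0.46203·0.59701·0.99027) = -25.99673°
λ₂ = λ₁ + atan2(sin θ sin δ cos φ₁, cos δ − sin φ₁ sin φ₂) = 90.43322°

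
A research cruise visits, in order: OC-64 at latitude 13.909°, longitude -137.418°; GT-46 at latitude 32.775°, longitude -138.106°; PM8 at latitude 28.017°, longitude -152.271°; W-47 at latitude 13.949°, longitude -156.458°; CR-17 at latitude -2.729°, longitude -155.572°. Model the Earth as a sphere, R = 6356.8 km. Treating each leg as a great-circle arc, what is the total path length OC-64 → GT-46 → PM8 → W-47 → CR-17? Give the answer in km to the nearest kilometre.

7020 km

OC-64→GT-46: c = 0.329456 rad, d = 2094.28 km
GT-46→PM8: c = 0.228597 rad, d = 1453.15 km
PM8→W-47: c = 0.254770 rad, d = 1619.52 km
W-47→CR-17: c = 0.291490 rad, d = 1852.94 km
Total = 2094.28 + 1453.15 + 1619.52 + 1852.94 = 7019.89 km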